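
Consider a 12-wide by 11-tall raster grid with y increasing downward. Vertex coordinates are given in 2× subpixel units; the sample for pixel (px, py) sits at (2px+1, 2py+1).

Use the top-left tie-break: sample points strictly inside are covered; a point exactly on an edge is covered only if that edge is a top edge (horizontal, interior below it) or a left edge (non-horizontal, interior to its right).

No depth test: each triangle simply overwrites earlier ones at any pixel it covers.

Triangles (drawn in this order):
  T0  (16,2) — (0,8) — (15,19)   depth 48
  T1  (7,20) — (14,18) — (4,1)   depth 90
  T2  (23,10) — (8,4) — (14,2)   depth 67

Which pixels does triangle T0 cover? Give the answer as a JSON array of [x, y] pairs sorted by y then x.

T0:
  2·area = 266  (B↔C swapped to make it positive)
  edge (16, 2)→(15, 19): d=(-1,17) right/bottom  bias=-1
  edge (15, 19)→(0, 8): d=(-15,-11) top-left  bias=+0
  edge (0, 8)→(16, 2): d=(16,-6) top-left  bias=+0
    (7,1)@(15, 3): e=[16,240,10] → █
    (8,1)@(17, 3): e=[-18,262,22] → ·
    (4,2)@(9, 5): e=[116,144,6] → █
    (5,2)@(11, 5): e=[82,166,18] → █
    (6,2)@(13, 5): e=[48,188,30] → █
    (8,2)@(17, 5): e=[-20,232,54] → ·
    (1,3)@(3, 7): e=[216,48,2] → █
    (2,3)@(5, 7): e=[182,70,14] → █
    (3,3)@(7, 7): e=[148,92,26] → █
    (8,3)@(17, 7): e=[-22,202,86] → ·
    (1,4)@(3, 9): e=[214,18,34] → █
    (8,4)@(17, 9): e=[-24,172,118] → ·
    (7,9)@(15, 19): e=[0,0,266] → ·  [on edge]
  covered (35 px):
    · · · · · · · · · · · ·
    · · · · · · · █ · · · ·
    · · · · █ █ █ █ · · · ·
    · █ █ █ █ █ █ █ · · · ·
    · █ █ █ █ █ █ █ · · · ·
    · · █ █ █ █ █ █ · · · ·
    · · · █ █ █ █ █ · · · ·
    · · · · · █ █ █ · · · ·
    · · · · · · █ █ · · · ·
    · · · · · · · · · · · ·
    · · · · · · · · · · · ·
T1:
  2·area = 139  (B↔C swapped to make it positive)
  edge (7, 20)→(4, 1): d=(-3,-19) top-left  bias=+0
  edge (4, 1)→(14, 18): d=(10,17) right/bottom  bias=-1
  edge (14, 18)→(7, 20): d=(-7,2) right/bottom  bias=-1
    (2,1)@(5, 3): e=[13,3,123] → █
    (3,1)@(7, 3): e=[51,-31,119] → ·
    (2,2)@(5, 5): e=[7,23,109] → █
    (3,2)@(7, 5): e=[45,-11,105] → ·
    (2,3)@(5, 7): e=[1,43,95] → █
    (3,3)@(7, 7): e=[39,9,91] → █
    (4,3)@(9, 7): e=[77,-25,87] → ·
    (2,4)@(5, 9): e=[-5,63,81] → ·
    (3,4)@(7, 9): e=[33,29,77] → █
    (4,4)@(9, 9): e=[71,-5,73] → ·
    (3,5)@(7, 11): e=[27,49,63] → █
    (4,5)@(9, 11): e=[65,15,59] → █
  covered (19 px):
    · · · · · · · · · · · ·
    · · █ · · · · · · · · ·
    · · █ · · · · · · · · ·
    · · █ █ · · · · · · · ·
    · · · █ · · · · · · · ·
    · · · █ █ · · · · · · ·
    · · · █ █ █ · · · · · ·
    · · · █ █ █ · · · · · ·
    · · · █ █ █ █ · · · · ·
    · · · █ █ · · · · · · ·
    · · · · · · · · · · · ·
T2:
  2·area = 66
  edge (23, 10)→(8, 4): d=(-15,-6) top-left  bias=+0
  edge (8, 4)→(14, 2): d=(6,-2) top-left  bias=+0
  edge (14, 2)→(23, 10): d=(9,8) right/bottom  bias=-1
    (8,0)@(17, 1): e=[99,0,-33] → ·  [on edge]
    (5,1)@(11, 3): e=[33,0,33] → █  [on edge]
    (6,1)@(13, 3): e=[45,4,17] → █
    (7,1)@(15, 3): e=[57,8,1] → █
    (8,1)@(17, 3): e=[69,12,-15] → ·
    (2,2)@(5, 5): e=[-33,0,99] → ·  [on edge]
    (5,2)@(11, 5): e=[3,12,51] → █
    (8,2)@(17, 5): e=[39,24,3] → █
    (9,2)@(19, 5): e=[51,28,-13] → ·
    (5,3)@(11, 7): e=[-27,24,69] → ·
    (6,3)@(13, 7): e=[-15,28,53] → ·
    (7,3)@(15, 7): e=[-3,32,37] → ·
  covered (10 px):
    · · · · · · · · · · · ·
    · · · · · █ █ █ · · · ·
    · · · · · █ █ █ █ · · ·
    · · · · · · · · █ █ · ·
    · · · · · · · · · · █ ·
    · · · · · · · · · · · ·
    · · · · · · · · · · · ·
    · · · · · · · · · · · ·
    · · · · · · · · · · · ·
    · · · · · · · · · · · ·
    · · · · · · · · · · · ·

Result: [[7,1],[4,2],[5,2],[6,2],[7,2],[1,3],[2,3],[3,3],[4,3],[5,3],[6,3],[7,3],[1,4],[2,4],[3,4],[4,4],[5,4],[6,4],[7,4],[2,5],[3,5],[4,5],[5,5],[6,5],[7,5],[3,6],[4,6],[5,6],[6,6],[7,6],[5,7],[6,7],[7,7],[6,8],[7,8]]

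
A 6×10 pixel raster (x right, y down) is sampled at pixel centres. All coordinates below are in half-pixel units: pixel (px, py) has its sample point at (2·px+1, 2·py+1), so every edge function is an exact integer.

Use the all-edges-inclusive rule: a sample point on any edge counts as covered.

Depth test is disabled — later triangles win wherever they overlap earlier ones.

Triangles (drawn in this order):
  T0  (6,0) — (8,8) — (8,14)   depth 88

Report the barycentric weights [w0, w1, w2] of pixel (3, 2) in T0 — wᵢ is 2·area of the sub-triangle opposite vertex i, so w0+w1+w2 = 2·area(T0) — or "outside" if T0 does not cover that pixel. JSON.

T0:
  2·area = 12
  edge (6, 0)→(8, 8): d=(2,8) inclusive
  edge (8, 8)→(8, 14): d=(0,6) inclusive
  edge (8, 14)→(6, 0): d=(-2,-14) inclusive
    (3,2)@(7, 5): e=[2,6,4] → █
    (4,2)@(9, 5): e=[-14,-6,32] → ·
    (3,3)@(7, 7): e=[6,6,0] → █  [on edge]
    (4,3)@(9, 7): e=[-10,-6,28] → ·
    (3,4)@(7, 9): e=[10,6,-4] → ·
  covered (2 px):
    · · · · · ·
    · · · · · ·
    · · · █ · ·
    · · · █ · ·
    · · · · · ·
    · · · · · ·
    · · · · · ·
    · · · · · ·
    · · · · · ·
    · · · · · ·

Result: [6,4,2]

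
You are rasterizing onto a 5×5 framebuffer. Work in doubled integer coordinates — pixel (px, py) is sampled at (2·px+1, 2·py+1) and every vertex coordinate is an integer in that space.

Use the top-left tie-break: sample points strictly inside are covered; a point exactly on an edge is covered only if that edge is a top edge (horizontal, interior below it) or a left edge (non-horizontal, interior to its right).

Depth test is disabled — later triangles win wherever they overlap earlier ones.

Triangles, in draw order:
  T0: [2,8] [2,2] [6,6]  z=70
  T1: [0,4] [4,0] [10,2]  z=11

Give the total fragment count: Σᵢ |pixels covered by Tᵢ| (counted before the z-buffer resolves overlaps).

T0:
  2·area = 24
  edge (2, 8)→(2, 2): d=(0,-6) top-left  bias=+0
  edge (2, 2)→(6, 6): d=(4,4) right/bottom  bias=-1
  edge (6, 6)→(2, 8): d=(-4,2) right/bottom  bias=-1
    (0,0)@(1, 1): e=[-6,0,30] → .  [on edge]
    (1,1)@(3, 3): e=[6,0,18] → .  [on edge]
    (1,2)@(3, 5): e=[6,8,10] → X
    (2,2)@(5, 5): e=[18,0,6] → .  [on edge]
    (1,3)@(3, 7): e=[6,16,2] → X
    (2,3)@(5, 7): e=[18,8,-2] → .
    (3,3)@(7, 7): e=[30,0,-6] → .  [on edge]
    (1,4)@(3, 9): e=[6,24,-6] → .
    (4,4)@(9, 9): e=[42,0,-18] → .  [on edge]
  covered (2 px):
    . . . . .
    . . . . .
    . X . . .
    . X . . .
    . . . . .
T1:
  2·area = 32
  edge (0, 4)→(4, 0): d=(4,-4) top-left  bias=+0
  edge (4, 0)→(10, 2): d=(6,2) right/bottom  bias=-1
  edge (10, 2)→(0, 4): d=(-10,2) right/bottom  bias=-1
    (1,0)@(3, 1): e=[0,8,24] → X  [on edge]
    (2,0)@(5, 1): e=[8,4,20] → X
    (3,0)@(7, 1): e=[16,0,16] → .  [on edge]
    (0,1)@(1, 3): e=[0,24,8] → X  [on edge]
    (2,1)@(5, 3): e=[16,16,0] → .  [on edge]
    (0,2)@(1, 5): e=[8,36,-12] → .
    (1,2)@(3, 5): e=[16,32,-16] → .
  covered (4 px):
    . X X . .
    X X . . .
    . . . . .
    . . . . .
    . . . . .

Result: 6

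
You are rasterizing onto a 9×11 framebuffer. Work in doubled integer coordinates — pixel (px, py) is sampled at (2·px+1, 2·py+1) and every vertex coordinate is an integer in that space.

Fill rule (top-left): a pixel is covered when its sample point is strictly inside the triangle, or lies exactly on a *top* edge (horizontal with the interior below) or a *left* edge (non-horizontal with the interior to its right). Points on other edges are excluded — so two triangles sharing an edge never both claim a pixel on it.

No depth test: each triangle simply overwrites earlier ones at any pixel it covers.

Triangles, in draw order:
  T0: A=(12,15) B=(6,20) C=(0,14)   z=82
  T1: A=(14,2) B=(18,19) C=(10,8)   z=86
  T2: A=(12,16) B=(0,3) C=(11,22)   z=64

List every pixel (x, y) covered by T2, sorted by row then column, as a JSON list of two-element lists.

T0:
  2·area = 66
  edge (12, 15)→(6, 20): d=(-6,5) right/bottom  bias=-1
  edge (6, 20)→(0, 14): d=(-6,-6) top-left  bias=+0
  edge (0, 14)→(12, 15): d=(12,1) right/bottom  bias=-1
    (0,7)@(1, 15): e=[55,0,11] → █  [on edge]
    (1,7)@(3, 15): e=[45,12,9] → █
    (2,7)@(5, 15): e=[35,24,7] → █
    (3,7)@(7, 15): e=[25,36,5] → █
    (4,7)@(9, 15): e=[15,48,3] → █
    (5,7)@(11, 15): e=[5,60,1] → █
    (6,7)@(13, 15): e=[-5,72,-1] → ·
    (0,8)@(1, 17): e=[43,-12,35] → ·
    (1,8)@(3, 17): e=[33,0,33] → █  [on edge]
    (5,8)@(11, 17): e=[-7,48,25] → ·
    (1,9)@(3, 19): e=[21,-12,57] → ·
    (2,9)@(5, 19): e=[11,0,55] → █  [on edge]
    (3,10)@(7, 21): e=[-11,0,77] → ·  [on edge]
  covered (12 px):
    · · · · · · · · ·
    · · · · · · · · ·
    · · · · · · · · ·
    · · · · · · · · ·
    · · · · · · · · ·
    · · · · · · · · ·
    · · · · · · · · ·
    █ █ █ █ █ █ · · ·
    · █ █ █ █ · · · ·
    · · █ █ · · · · ·
    · · · · · · · · ·
T1:
  2·area = 92
  edge (14, 2)→(18, 19): d=(4,17) right/bottom  bias=-1
  edge (18, 19)→(10, 8): d=(-8,-11) top-left  bias=+0
  edge (10, 8)→(14, 2): d=(4,-6) top-left  bias=+0
    (6,2)@(13, 5): e=[29,57,6] → █
    (7,2)@(15, 5): e=[-5,79,18] → ·
    (5,3)@(11, 7): e=[71,19,2] → █
    (7,3)@(15, 7): e=[3,63,26] → █
    (8,3)@(17, 7): e=[-31,85,38] → ·
    (5,4)@(11, 9): e=[79,3,10] → █
    (8,4)@(17, 9): e=[-23,69,46] → ·
    (5,5)@(11, 11): e=[87,-13,18] → ·
    (6,5)@(13, 11): e=[53,9,30] → █
    (8,5)@(17, 11): e=[-15,53,54] → ·
    (6,6)@(13, 13): e=[61,-7,38] → ·
    (7,6)@(15, 13): e=[27,15,50] → █
  covered (12 px):
    · · · · · · · · ·
    · · · · · · · · ·
    · · · · · · █ · ·
    · · · · · █ █ █ ·
    · · · · · █ █ █ ·
    · · · · · · █ █ ·
    · · · · · · · █ ·
    · · · · · · · · █
    · · · · · · · · █
    · · · · · · · · ·
    · · · · · · · · ·
T2:
  2·area = 85  (B↔C swapped to make it positive)
  edge (12, 16)→(11, 22): d=(-1,6) right/bottom  bias=-1
  edge (11, 22)→(0, 3): d=(-11,-19) top-left  bias=+0
  edge (0, 3)→(12, 16): d=(12,13) right/bottom  bias=-1
    (1,3)@(3, 7): e=[63,13,9] → █
    (2,3)@(5, 7): e=[51,51,-17] → ·
    (1,4)@(3, 9): e=[61,-9,33] → ·
    (2,4)@(5, 9): e=[49,29,7] → █
    (3,4)@(7, 9): e=[37,67,-19] → ·
    (2,5)@(5, 11): e=[47,7,31] → █
    (3,5)@(7, 11): e=[35,45,5] → █
    (4,5)@(9, 11): e=[23,83,-21] → ·
    (2,6)@(5, 13): e=[45,-15,55] → ·
    (3,6)@(7, 13): e=[33,23,29] → █
    (4,6)@(9, 13): e=[21,61,3] → █
    (5,6)@(11, 13): e=[9,99,-23] → ·
  covered (13 px):
    · · · · · · · · ·
    · · · · · · · · ·
    · · · · · · · · ·
    · █ · · · · · · ·
    · · █ · · · · · ·
    · · █ █ · · · · ·
    · · · █ █ · · · ·
    · · · █ █ █ · · ·
    · · · · █ █ · · ·
    · · · · · █ · · ·
    · · · · · █ · · ·

Final: [[1,3],[2,4],[2,5],[3,5],[3,6],[4,6],[3,7],[4,7],[5,7],[4,8],[5,8],[5,9],[5,10]]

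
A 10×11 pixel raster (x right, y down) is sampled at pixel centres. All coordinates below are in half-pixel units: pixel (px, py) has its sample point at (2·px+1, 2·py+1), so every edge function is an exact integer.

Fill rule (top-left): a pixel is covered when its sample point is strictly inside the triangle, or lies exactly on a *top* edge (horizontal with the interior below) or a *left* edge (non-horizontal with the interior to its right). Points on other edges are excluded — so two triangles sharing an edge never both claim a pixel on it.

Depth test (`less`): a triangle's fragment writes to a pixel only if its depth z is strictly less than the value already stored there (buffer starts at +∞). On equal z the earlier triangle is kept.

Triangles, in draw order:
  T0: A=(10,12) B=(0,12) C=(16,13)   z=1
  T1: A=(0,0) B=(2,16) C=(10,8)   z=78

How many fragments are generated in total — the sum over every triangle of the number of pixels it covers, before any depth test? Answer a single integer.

T0:
  2·area = 10  (B↔C swapped to make it positive)
  edge (10, 12)→(16, 13): d=(6,1) right/bottom  bias=-1
  edge (16, 13)→(0, 12): d=(-16,-1) top-left  bias=+0
  edge (0, 12)→(10, 12): d=(10,0) top-left  bias=+0
  covered (0 px):
    · · · · · · · · · ·
    · · · · · · · · · ·
    · · · · · · · · · ·
    · · · · · · · · · ·
    · · · · · · · · · ·
    · · · · · · · · · ·
    · · · · · · · · · ·
    · · · · · · · · · ·
    · · · · · · · · · ·
    · · · · · · · · · ·
    · · · · · · · · · ·
T1:
  2·area = 144  (B↔C swapped to make it positive)
  edge (0, 0)→(10, 8): d=(10,8) right/bottom  bias=-1
  edge (10, 8)→(2, 16): d=(-8,8) right/bottom  bias=-1
  edge (2, 16)→(0, 0): d=(-2,-16) top-left  bias=+0
    (0,0)@(1, 1): e=[2,128,14] → #
    (1,0)@(3, 1): e=[-14,112,46] → ·
    (8,0)@(17, 1): e=[-126,0,270] → ·  [on edge]
    (0,1)@(1, 3): e=[22,112,10] → #
    (1,1)@(3, 3): e=[6,96,42] → #
    (2,1)@(5, 3): e=[-10,80,74] → ·
    (7,1)@(15, 3): e=[-90,0,234] → ·  [on edge]
    (0,2)@(1, 5): e=[42,96,6] → #
    (2,2)@(5, 5): e=[10,64,70] → #
    (3,2)@(7, 5): e=[-6,48,102] → ·
    (6,2)@(13, 5): e=[-54,0,198] → ·  [on edge]
    (0,3)@(1, 7): e=[62,80,2] → #
    (5,3)@(11, 7): e=[-18,0,162] → ·  [on edge]
    (4,4)@(9, 9): e=[18,0,126] → ·  [on edge]
    (3,5)@(7, 11): e=[54,0,90] → ·  [on edge]
    (2,6)@(5, 13): e=[90,0,54] → ·  [on edge]
    (1,7)@(3, 15): e=[126,0,18] → ·  [on edge]
    (0,8)@(1, 17): e=[162,0,-18] → ·  [on edge]
  covered (16 px):
    # · · · · · · · · ·
    # # · · · · · · · ·
    # # # · · · · · · ·
    # # # # · · · · · ·
    · # # # · · · · · ·
    · # # · · · · · · ·
    · # · · · · · · · ·
    · · · · · · · · · ·
    · · · · · · · · · ·
    · · · · · · · · · ·
    · · · · · · · · · ·

Result: 16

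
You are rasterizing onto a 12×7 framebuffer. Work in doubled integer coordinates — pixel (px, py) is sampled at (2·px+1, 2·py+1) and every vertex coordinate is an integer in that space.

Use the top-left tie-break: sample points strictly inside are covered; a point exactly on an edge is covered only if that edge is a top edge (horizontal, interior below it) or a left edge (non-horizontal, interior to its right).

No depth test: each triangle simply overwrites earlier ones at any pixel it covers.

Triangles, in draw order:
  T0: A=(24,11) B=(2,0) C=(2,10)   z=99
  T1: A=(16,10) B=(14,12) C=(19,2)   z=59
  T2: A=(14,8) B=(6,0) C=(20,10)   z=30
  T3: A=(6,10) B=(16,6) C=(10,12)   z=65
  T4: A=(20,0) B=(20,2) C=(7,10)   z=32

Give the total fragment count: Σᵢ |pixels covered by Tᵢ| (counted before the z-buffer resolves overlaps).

T0:
  2·area = 220  (B↔C swapped to make it positive)
  edge (24, 11)→(2, 10): d=(-22,-1) top-left  bias=+0
  edge (2, 10)→(2, 0): d=(0,-10) top-left  bias=+0
  edge (2, 0)→(24, 11): d=(22,11) right/bottom  bias=-1
    (1,0)@(3, 1): e=[199,10,11] → #
    (2,0)@(5, 1): e=[201,30,-11] → ·
    (1,1)@(3, 3): e=[155,10,55] → #
    (2,1)@(5, 3): e=[157,30,33] → #
    (3,1)@(7, 3): e=[159,50,11] → #
    (4,1)@(9, 3): e=[161,70,-11] → ·
    (1,2)@(3, 5): e=[111,10,99] → #
    (4,2)@(9, 5): e=[117,70,33] → #
    (5,2)@(11, 5): e=[119,90,11] → #
    (6,2)@(13, 5): e=[121,110,-11] → ·
    (1,3)@(3, 7): e=[67,10,143] → #
    (6,3)@(13, 7): e=[77,110,33] → #
  covered (25 px):
    · # · · · · · · · · · ·
    · # # # · · · · · · · ·
    · # # # # # · · · · · ·
    · # # # # # # # · · · ·
    · # # # # # # # # # · ·
    · · · · · · · · · · · ·
    · · · · · · · · · · · ·
T1:
  2·area = 10
  edge (16, 10)→(14, 12): d=(-2,2) right/bottom  bias=-1
  edge (14, 12)→(19, 2): d=(5,-10) top-left  bias=+0
  edge (19, 2)→(16, 10): d=(-3,8) right/bottom  bias=-1
    (11,1)@(23, 3): e=[0,45,-35] → ·  [on edge]
    (10,2)@(21, 5): e=[0,35,-25] → ·  [on edge]
    (8,3)@(17, 7): e=[4,5,1] → #
    (9,3)@(19, 7): e=[0,25,-15] → ·  [on edge]
    (8,4)@(17, 9): e=[0,15,-5] → ·  [on edge]
    (7,5)@(15, 11): e=[0,5,5] → ·  [on edge]
    (6,6)@(13, 13): e=[0,-5,15] → ·  [on edge]
  covered (1 px):
    · · · · · · · · · · · ·
    · · · · · · · · · · · ·
    · · · · · · · · · · · ·
    · · · · · · · · # · · ·
    · · · · · · · · · · · ·
    · · · · · · · · · · · ·
    · · · · · · · · · · · ·
T2:
  2·area = 32
  edge (14, 8)→(6, 0): d=(-8,-8) top-left  bias=+0
  edge (6, 0)→(20, 10): d=(14,10) right/bottom  bias=-1
  edge (20, 10)→(14, 8): d=(-6,-2) top-left  bias=+0
    (3,0)@(7, 1): e=[0,4,28] → #  [on edge]
    (4,0)@(9, 1): e=[16,-16,32] → ·
    (3,1)@(7, 3): e=[-16,32,16] → ·
    (4,1)@(9, 3): e=[0,12,20] → #  [on edge]
    (5,1)@(11, 3): e=[16,-8,24] → ·
    (2,2)@(5, 5): e=[-48,80,0] → ·  [on edge]
    (4,2)@(9, 5): e=[-16,40,8] → ·
    (5,2)@(11, 5): e=[0,20,12] → #  [on edge]
    (6,2)@(13, 5): e=[16,0,16] → ·  [on edge]
    (5,3)@(11, 7): e=[-16,48,0] → ·  [on edge]
    (6,3)@(13, 7): e=[0,28,4] → #  [on edge]
    (7,3)@(15, 7): e=[16,8,8] → #
    (7,4)@(15, 9): e=[0,36,-4] → ·  [on edge]
    (8,4)@(17, 9): e=[16,16,0] → #  [on edge]
    (8,5)@(17, 11): e=[0,44,-12] → ·  [on edge]
    (11,5)@(23, 11): e=[48,-16,0] → ·  [on edge]
    (9,6)@(19, 13): e=[0,52,-20] → ·  [on edge]
  covered (6 px):
    · · · # · · · · · · · ·
    · · · · # · · · · · · ·
    · · · · · # · · · · · ·
    · · · · · · # # · · · ·
    · · · · · · · · # · · ·
    · · · · · · · · · · · ·
    · · · · · · · · · · · ·
T3:
  2·area = 36
  edge (6, 10)→(16, 6): d=(10,-4) top-left  bias=+0
  edge (16, 6)→(10, 12): d=(-6,6) right/bottom  bias=-1
  edge (10, 12)→(6, 10): d=(-4,-2) top-left  bias=+0
    (10,0)@(21, 1): e=[-30,0,66] → ·  [on edge]
    (9,1)@(19, 3): e=[-18,0,54] → ·  [on edge]
    (8,2)@(17, 5): e=[-6,0,42] → ·  [on edge]
    (7,3)@(15, 7): e=[6,0,30] → ·  [on edge]
    (4,4)@(9, 9): e=[2,24,10] → #
    (5,4)@(11, 9): e=[10,12,14] → #
    (6,4)@(13, 9): e=[18,0,18] → ·  [on edge]
    (4,5)@(9, 11): e=[22,12,2] → #
    (5,5)@(11, 11): e=[30,0,6] → ·  [on edge]
    (4,6)@(9, 13): e=[42,0,-6] → ·  [on edge]
  covered (3 px):
    · · · · · · · · · · · ·
    · · · · · · · · · · · ·
    · · · · · · · · · · · ·
    · · · · · · · · · · · ·
    · · · · # # · · · · · ·
    · · · · # · · · · · · ·
    · · · · · · · · · · · ·
T4:
  2·area = 26
  edge (20, 0)→(20, 2): d=(0,2) right/bottom  bias=-1
  edge (20, 2)→(7, 10): d=(-13,8) right/bottom  bias=-1
  edge (7, 10)→(20, 0): d=(13,-10) top-left  bias=+0
    (9,0)@(19, 1): e=[2,21,3] → #
    (10,0)@(21, 1): e=[-2,5,23] → ·
    (8,1)@(17, 3): e=[6,11,9] → #
    (9,1)@(19, 3): e=[2,-5,29] → ·
    (7,2)@(15, 5): e=[10,1,15] → #
    (8,2)@(17, 5): e=[6,-15,35] → ·
    (5,3)@(11, 7): e=[18,7,1] → #
    (6,3)@(13, 7): e=[14,-9,21] → ·
    (7,3)@(15, 7): e=[10,-25,41] → ·
    (5,4)@(11, 9): e=[18,-19,27] → ·
  covered (4 px):
    · · · · · · · · · # · ·
    · · · · · · · · # · · ·
    · · · · · · · # · · · ·
    · · · · · # · · · · · ·
    · · · · · · · · · · · ·
    · · · · · · · · · · · ·
    · · · · · · · · · · · ·

Answer: 39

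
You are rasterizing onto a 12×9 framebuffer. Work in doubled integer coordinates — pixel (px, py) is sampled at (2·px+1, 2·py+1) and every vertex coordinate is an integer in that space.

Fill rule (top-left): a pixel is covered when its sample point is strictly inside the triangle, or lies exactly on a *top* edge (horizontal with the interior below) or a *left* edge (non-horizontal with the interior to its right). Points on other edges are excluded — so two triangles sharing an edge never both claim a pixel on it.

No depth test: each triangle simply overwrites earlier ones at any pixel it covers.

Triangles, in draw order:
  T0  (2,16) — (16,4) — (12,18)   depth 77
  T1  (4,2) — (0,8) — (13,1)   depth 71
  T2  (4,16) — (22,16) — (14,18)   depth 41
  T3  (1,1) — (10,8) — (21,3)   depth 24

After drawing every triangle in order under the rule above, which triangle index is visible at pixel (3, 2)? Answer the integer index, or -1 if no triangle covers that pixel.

T0:
  2·area = 148
  edge (2, 16)→(16, 4): d=(14,-12) top-left  bias=+0
  edge (16, 4)→(12, 18): d=(-4,14) right/bottom  bias=-1
  edge (12, 18)→(2, 16): d=(-10,-2) top-left  bias=+0
    (7,2)@(15, 5): e=[2,10,136] → X
    (8,2)@(17, 5): e=[26,-18,140] → .
    (6,3)@(13, 7): e=[6,30,112] → X
    (8,3)@(17, 7): e=[54,-26,120] → .
    (5,4)@(11, 9): e=[10,50,88] → X
    (7,4)@(15, 9): e=[58,-6,96] → .
    (4,5)@(9, 11): e=[14,70,64] → X
    (7,5)@(15, 11): e=[86,-14,76] → .
    (3,6)@(7, 13): e=[18,90,40] → X
    (7,6)@(15, 13): e=[114,-22,56] → .
    (2,7)@(5, 15): e=[22,110,16] → X
    (6,7)@(13, 15): e=[118,-2,32] → .
    (3,8)@(7, 17): e=[74,74,0] → X  [on edge]
  covered (19 px):
    . . . . . . . . . . . .
    . . . . . . . . . . . .
    . . . . . . . X . . . .
    . . . . . . X X . . . .
    . . . . . X X . . . . .
    . . . . X X X . . . . .
    . . . X X X X . . . . .
    . . X X X X . . . . . .
    . . . X X X . . . . . .
T1:
  2·area = 50  (B↔C swapped to make it positive)
  edge (4, 2)→(13, 1): d=(9,-1) top-left  bias=+0
  edge (13, 1)→(0, 8): d=(-13,7) right/bottom  bias=-1
  edge (0, 8)→(4, 2): d=(4,-6) top-left  bias=+0
    (6,0)@(13, 1): e=[0,0,50] → .  [on edge]
    (2,1)@(5, 3): e=[10,30,10] → X
    (3,1)@(7, 3): e=[12,16,22] → X
    (4,1)@(9, 3): e=[14,2,34] → X
    (5,1)@(11, 3): e=[16,-12,46] → .
    (1,2)@(3, 5): e=[26,18,6] → X
    (3,2)@(7, 5): e=[30,-10,30] → .
    (4,2)@(9, 5): e=[32,-24,42] → .
    (0,3)@(1, 7): e=[42,6,2] → X
    (1,3)@(3, 7): e=[44,-8,14] → .
    (2,3)@(5, 7): e=[46,-22,26] → .
    (0,4)@(1, 9): e=[60,-20,10] → .
  covered (6 px):
    . . . . . . . . . . . .
    . . X X X . . . . . . .
    . X X . . . . . . . . .
    X . . . . . . . . . . .
    . . . . . . . . . . . .
    . . . . . . . . . . . .
    . . . . . . . . . . . .
    . . . . . . . . . . . .
    . . . . . . . . . . . .
T2:
  2·area = 36
  edge (4, 16)→(22, 16): d=(18,0) top-left  bias=+0
  edge (22, 16)→(14, 18): d=(-8,2) right/bottom  bias=-1
  edge (14, 18)→(4, 16): d=(-10,-2) top-left  bias=+0
    (4,8)@(9, 17): e=[18,18,0] → X  [on edge]
    (5,8)@(11, 17): e=[18,14,4] → X
    (6,8)@(13, 17): e=[18,10,8] → X
    (7,8)@(15, 17): e=[18,6,12] → X
    (8,8)@(17, 17): e=[18,2,16] → X
    (9,8)@(19, 17): e=[18,-2,20] → .
  covered (5 px):
    . . . . . . . . . . . .
    . . . . . . . . . . . .
    . . . . . . . . . . . .
    . . . . . . . . . . . .
    . . . . . . . . . . . .
    . . . . . . . . . . . .
    . . . . . . . . . . . .
    . . . . . . . . . . . .
    . . . . X X X X X . . .
T3:
  2·area = 122  (B↔C swapped to make it positive)
  edge (1, 1)→(21, 3): d=(20,2) right/bottom  bias=-1
  edge (21, 3)→(10, 8): d=(-11,5) right/bottom  bias=-1
  edge (10, 8)→(1, 1): d=(-9,-7) top-left  bias=+0
    (0,0)@(1, 1): e=[0,122,0] → .  [on edge]
    (2,1)@(5, 3): e=[32,80,10] → X
    (3,1)@(7, 3): e=[28,70,24] → X
    (4,1)@(9, 3): e=[24,60,38] → X
    (5,1)@(11, 3): e=[20,50,52] → X
    (6,1)@(13, 3): e=[16,40,66] → X
    (7,1)@(15, 3): e=[12,30,80] → X
    (8,1)@(17, 3): e=[8,20,94] → X
    (9,1)@(19, 3): e=[4,10,108] → X
    (10,1)@(21, 3): e=[0,0,122] → .  [on edge]
    (2,2)@(5, 5): e=[72,58,-8] → .
    (3,2)@(7, 5): e=[68,48,6] → X
    (9,7)@(19, 15): e=[244,-122,0] → .  [on edge]
  covered (15 px):
    . . . . . . . . . . . .
    . . X X X X X X X X . .
    . . . X X X X X . . . .
    . . . . X X . . . . . .
    . . . . . . . . . . . .
    . . . . . . . . . . . .
    . . . . . . . . . . . .
    . . . . . . . . . . . .
    . . . . . . . . . . . .

Z-buffer (winner per pixel, '.' = empty):
  . . . . . . . . . . . .
  . . 3 3 3 3 3 3 3 3 . .
  . 1 1 3 3 3 3 3 . . . .
  1 . . . 3 3 0 0 . . . .
  . . . . . 0 0 . . . . .
  . . . . 0 0 0 . . . . .
  . . . 0 0 0 0 . . . . .
  . . 0 0 0 0 . . . . . .
  . . . 0 2 2 2 2 2 . . .

Final: 3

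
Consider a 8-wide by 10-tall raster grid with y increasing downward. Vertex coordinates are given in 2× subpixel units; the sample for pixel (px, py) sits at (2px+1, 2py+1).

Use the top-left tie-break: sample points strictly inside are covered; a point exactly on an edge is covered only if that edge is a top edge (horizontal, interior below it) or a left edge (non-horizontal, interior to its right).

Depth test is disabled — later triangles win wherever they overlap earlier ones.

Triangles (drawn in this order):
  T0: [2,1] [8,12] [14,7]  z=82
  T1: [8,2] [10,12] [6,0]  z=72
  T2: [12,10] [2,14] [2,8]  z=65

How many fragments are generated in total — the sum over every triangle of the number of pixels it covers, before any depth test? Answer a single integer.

T0:
  2·area = 96  (B↔C swapped to make it positive)
  edge (2, 1)→(14, 7): d=(12,6) right/bottom  bias=-1
  edge (14, 7)→(8, 12): d=(-6,5) right/bottom  bias=-1
  edge (8, 12)→(2, 1): d=(-6,-11) top-left  bias=+0
    (2,1)@(5, 3): e=[6,69,21] → #
    (3,1)@(7, 3): e=[-6,59,43] → ·
    (2,2)@(5, 5): e=[30,57,9] → #
    (3,2)@(7, 5): e=[18,47,31] → #
    (4,2)@(9, 5): e=[6,37,53] → #
    (5,2)@(11, 5): e=[-6,27,75] → ·
    (2,3)@(5, 7): e=[54,45,-3] → ·
    (3,3)@(7, 7): e=[42,35,19] → #
    (5,3)@(11, 7): e=[18,15,63] → #
    (6,3)@(13, 7): e=[6,5,85] → #
    (7,3)@(15, 7): e=[-6,-5,107] → ·
    (3,4)@(7, 9): e=[66,23,7] → #
  covered (12 px):
    · · · · · · · ·
    · · # · · · · ·
    · · # # # · · ·
    · · · # # # # ·
    · · · # # # · ·
    · · · · # · · ·
    · · · · · · · ·
    · · · · · · · ·
    · · · · · · · ·
    · · · · · · · ·
T1:
  2·area = 16
  edge (8, 2)→(10, 12): d=(2,10) right/bottom  bias=-1
  edge (10, 12)→(6, 0): d=(-4,-12) top-left  bias=+0
  edge (6, 0)→(8, 2): d=(2,2) right/bottom  bias=-1
    (3,0)@(7, 1): e=[8,8,0] → ·  [on edge]
    (3,1)@(7, 3): e=[12,0,4] → #  [on edge]
    (4,1)@(9, 3): e=[-8,24,0] → ·  [on edge]
    (3,2)@(7, 5): e=[16,-8,8] → ·
    (5,2)@(11, 5): e=[-24,40,0] → ·  [on edge]
    (4,3)@(9, 7): e=[0,8,8] → ·  [on edge]
    (6,3)@(13, 7): e=[-40,56,0] → ·  [on edge]
    (4,4)@(9, 9): e=[4,0,12] → #  [on edge]
    (5,4)@(11, 9): e=[-16,24,8] → ·
    (7,4)@(15, 9): e=[-56,72,0] → ·  [on edge]
    (4,5)@(9, 11): e=[8,-8,16] → ·
    (5,7)@(11, 15): e=[-4,0,20] → ·  [on edge]
    (5,8)@(11, 17): e=[0,-8,24] → ·  [on edge]
  covered (2 px):
    · · · · · · · ·
    · · · # · · · ·
    · · · · · · · ·
    · · · · · · · ·
    · · · · # · · ·
    · · · · · · · ·
    · · · · · · · ·
    · · · · · · · ·
    · · · · · · · ·
    · · · · · · · ·
T2:
  2·area = 60
  edge (12, 10)→(2, 14): d=(-10,4) right/bottom  bias=-1
  edge (2, 14)→(2, 8): d=(0,-6) top-left  bias=+0
  edge (2, 8)→(12, 10): d=(10,2) right/bottom  bias=-1
    (1,4)@(3, 9): e=[46,6,8] → #
    (2,4)@(5, 9): e=[38,18,4] → #
    (3,4)@(7, 9): e=[30,30,0] → ·  [on edge]
    (1,5)@(3, 11): e=[26,6,28] → #
    (3,5)@(7, 11): e=[10,30,20] → #
    (4,5)@(9, 11): e=[2,42,16] → #
    (5,5)@(11, 11): e=[-6,54,12] → ·
    (1,6)@(3, 13): e=[6,6,48] → #
    (2,6)@(5, 13): e=[-2,18,44] → ·
    (3,6)@(7, 13): e=[-10,30,40] → ·
    (4,6)@(9, 13): e=[-18,42,36] → ·
    (1,7)@(3, 15): e=[-14,6,68] → ·
  covered (7 px):
    · · · · · · · ·
    · · · · · · · ·
    · · · · · · · ·
    · · · · · · · ·
    · # # · · · · ·
    · # # # # · · ·
    · # · · · · · ·
    · · · · · · · ·
    · · · · · · · ·
    · · · · · · · ·

Answer: 21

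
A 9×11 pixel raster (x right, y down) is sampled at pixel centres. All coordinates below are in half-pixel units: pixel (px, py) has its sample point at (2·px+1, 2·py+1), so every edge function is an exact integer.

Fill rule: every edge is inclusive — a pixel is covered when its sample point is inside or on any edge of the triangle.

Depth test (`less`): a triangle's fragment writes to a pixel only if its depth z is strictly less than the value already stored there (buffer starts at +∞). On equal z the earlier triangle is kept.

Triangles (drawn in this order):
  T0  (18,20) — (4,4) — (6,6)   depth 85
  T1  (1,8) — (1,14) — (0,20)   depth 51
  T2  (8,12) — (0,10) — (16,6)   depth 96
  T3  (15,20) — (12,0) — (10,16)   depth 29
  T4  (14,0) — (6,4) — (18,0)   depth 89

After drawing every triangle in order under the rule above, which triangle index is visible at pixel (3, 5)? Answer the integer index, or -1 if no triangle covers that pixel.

T0:
  2·area = 4
  edge (18, 20)→(4, 4): d=(-14,-16) inclusive
  edge (4, 4)→(6, 6): d=(2,2) inclusive
  edge (6, 6)→(18, 20): d=(12,14) inclusive
    (0,0)@(1, 1): e=[-6,0,10] → ·  [on edge]
    (1,1)@(3, 3): e=[-2,0,6] → ·  [on edge]
    (2,2)@(5, 5): e=[2,0,2] → █  [on edge]
    (3,2)@(7, 5): e=[34,-4,-26] → ·
    (2,3)@(5, 7): e=[-26,4,26] → ·
    (3,3)@(7, 7): e=[6,0,-2] → ·  [on edge]
    (4,4)@(9, 9): e=[10,0,-6] → ·  [on edge]
    (5,5)@(11, 11): e=[14,0,-10] → ·  [on edge]
    (6,6)@(13, 13): e=[18,0,-14] → ·  [on edge]
    (7,7)@(15, 15): e=[22,0,-18] → ·  [on edge]
    (8,8)@(17, 17): e=[26,0,-22] → ·  [on edge]
  covered (1 px):
    · · · · · · · · ·
    · · · · · · · · ·
    · · █ · · · · · ·
    · · · · · · · · ·
    · · · · · · · · ·
    · · · · · · · · ·
    · · · · · · · · ·
    · · · · · · · · ·
    · · · · · · · · ·
    · · · · · · · · ·
    · · · · · · · · ·
T1:
  2·area = 6
  edge (1, 8)→(1, 14): d=(0,6) inclusive
  edge (1, 14)→(0, 20): d=(-1,6) inclusive
  edge (0, 20)→(1, 8): d=(1,-12) inclusive
    (0,0)@(1, 1): e=[0,13,-7] → ·  [on edge]
    (0,1)@(1, 3): e=[0,11,-5] → ·  [on edge]
    (0,2)@(1, 5): e=[0,9,-3] → ·  [on edge]
    (0,3)@(1, 7): e=[0,7,-1] → ·  [on edge]
    (0,4)@(1, 9): e=[0,5,1] → █  [on edge]
    (1,4)@(3, 9): e=[-12,-7,25] → ·
    (0,5)@(1, 11): e=[0,3,3] → █  [on edge]
    (1,5)@(3, 11): e=[-12,-9,27] → ·
    (0,6)@(1, 13): e=[0,1,5] → █  [on edge]
    (1,6)@(3, 13): e=[-12,-11,29] → ·
    (0,7)@(1, 15): e=[0,-1,7] → ·  [on edge]
    (0,8)@(1, 17): e=[0,-3,9] → ·  [on edge]
    (0,9)@(1, 19): e=[0,-5,11] → ·  [on edge]
    (0,10)@(1, 21): e=[0,-7,13] → ·  [on edge]
  covered (3 px):
    · · · · · · · · ·
    · · · · · · · · ·
    · · · · · · · · ·
    · · · · · · · · ·
    █ · · · · · · · ·
    █ · · · · · · · ·
    █ · · · · · · · ·
    · · · · · · · · ·
    · · · · · · · · ·
    · · · · · · · · ·
    · · · · · · · · ·
T2:
  2·area = 64
  edge (8, 12)→(0, 10): d=(-8,-2) inclusive
  edge (0, 10)→(16, 6): d=(16,-4) inclusive
  edge (16, 6)→(8, 12): d=(-8,6) inclusive
    (6,3)@(13, 7): e=[50,4,10] → █
    (7,3)@(15, 7): e=[54,12,-2] → ·
    (2,4)@(5, 9): e=[18,4,42] → █
    (3,4)@(7, 9): e=[22,12,30] → █
    (4,4)@(9, 9): e=[26,20,18] → █
    (5,4)@(11, 9): e=[30,28,6] → █
    (6,4)@(13, 9): e=[34,36,-6] → ·
    (2,5)@(5, 11): e=[2,36,26] → █
    (5,5)@(11, 11): e=[14,60,-10] → ·
    (2,6)@(5, 13): e=[-14,68,10] → ·
    (3,6)@(7, 13): e=[-10,76,-2] → ·
    (4,6)@(9, 13): e=[-6,84,-14] → ·
  covered (8 px):
    · · · · · · · · ·
    · · · · · · · · ·
    · · · · · · · · ·
    · · · · · · █ · ·
    · · █ █ █ █ · · ·
    · · █ █ █ · · · ·
    · · · · · · · · ·
    · · · · · · · · ·
    · · · · · · · · ·
    · · · · · · · · ·
    · · · · · · · · ·
T3:
  2·area = 88  (B↔C swapped to make it positive)
  edge (15, 20)→(10, 16): d=(-5,-4) inclusive
  edge (10, 16)→(12, 0): d=(2,-16) inclusive
  edge (12, 0)→(15, 20): d=(3,20) inclusive
    (6,3)@(13, 7): e=[57,30,1] → █
    (7,3)@(15, 7): e=[65,62,-39] → ·
    (5,4)@(11, 9): e=[39,2,47] → █
    (7,4)@(15, 9): e=[55,66,-33] → ·
    (5,5)@(11, 11): e=[29,6,53] → █
    (7,5)@(15, 11): e=[45,70,-27] → ·
    (5,6)@(11, 13): e=[19,10,59] → █
    (7,6)@(15, 13): e=[35,74,-21] → ·
    (5,7)@(11, 15): e=[9,14,65] → █
    (7,7)@(15, 15): e=[25,78,-15] → ·
    (5,8)@(11, 17): e=[-1,18,71] → ·
    (6,8)@(13, 17): e=[7,50,31] → █
  covered (10 px):
    · · · · · · · · ·
    · · · · · · · · ·
    · · · · · · · · ·
    · · · · · · █ · ·
    · · · · · █ █ · ·
    · · · · · █ █ · ·
    · · · · · █ █ · ·
    · · · · · █ █ · ·
    · · · · · · █ · ·
    · · · · · · · · ·
    · · · · · · · · ·
T4:
  2·area = 16  (B↔C swapped to make it positive)
  edge (14, 0)→(18, 0): d=(4,0) inclusive
  edge (18, 0)→(6, 4): d=(-12,4) inclusive
  edge (6, 4)→(14, 0): d=(8,-4) inclusive
    (6,0)@(13, 1): e=[4,8,4] → █
    (7,0)@(15, 1): e=[4,0,12] → █  [on edge]
    (8,0)@(17, 1): e=[4,-8,20] → ·
    (4,1)@(9, 3): e=[12,0,4] → █  [on edge]
    (5,1)@(11, 3): e=[12,-8,12] → ·
    (6,1)@(13, 3): e=[12,-16,20] → ·
    (7,1)@(15, 3): e=[12,-24,28] → ·
    (1,2)@(3, 5): e=[20,0,-4] → ·  [on edge]
    (4,2)@(9, 5): e=[20,-24,20] → ·
  covered (3 px):
    · · · · · · █ █ ·
    · · · · █ · · · ·
    · · · · · · · · ·
    · · · · · · · · ·
    · · · · · · · · ·
    · · · · · · · · ·
    · · · · · · · · ·
    · · · · · · · · ·
    · · · · · · · · ·
    · · · · · · · · ·
    · · · · · · · · ·

Z-buffer (winner per pixel, '.' = empty):
  . . . . . . 4 4 .
  . . . . 4 . . . .
  . . 0 . . . . . .
  . . . . . . 3 . .
  1 . 2 2 2 3 3 . .
  1 . 2 2 2 3 3 . .
  1 . . . . 3 3 . .
  . . . . . 3 3 . .
  . . . . . . 3 . .
  . . . . . . . . .
  . . . . . . . . .

Answer: 2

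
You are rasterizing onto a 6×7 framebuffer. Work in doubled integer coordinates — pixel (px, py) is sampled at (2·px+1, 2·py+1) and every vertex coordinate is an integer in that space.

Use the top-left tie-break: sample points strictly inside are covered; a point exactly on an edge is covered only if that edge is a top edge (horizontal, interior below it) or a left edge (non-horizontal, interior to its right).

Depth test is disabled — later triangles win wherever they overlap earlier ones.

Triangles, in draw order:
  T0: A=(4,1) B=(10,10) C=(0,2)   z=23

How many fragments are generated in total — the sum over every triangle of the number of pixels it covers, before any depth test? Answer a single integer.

T0:
  2·area = 42
  edge (4, 1)→(10, 10): d=(6,9) right/bottom  bias=-1
  edge (10, 10)→(0, 2): d=(-10,-8) top-left  bias=+0
  edge (0, 2)→(4, 1): d=(4,-1) top-left  bias=+0
    (1,1)@(3, 3): e=[21,14,7] → █
    (2,1)@(5, 3): e=[3,30,9] → █
    (3,1)@(7, 3): e=[-15,46,11] → ·
    (1,2)@(3, 5): e=[33,-6,15] → ·
    (2,2)@(5, 5): e=[15,10,17] → █
    (3,2)@(7, 5): e=[-3,26,19] → ·
    (2,3)@(5, 7): e=[27,-10,25] → ·
    (3,3)@(7, 7): e=[9,6,27] → █
    (4,3)@(9, 7): e=[-9,22,29] → ·
    (3,4)@(7, 9): e=[21,-14,35] → ·
    (4,4)@(9, 9): e=[3,2,37] → █
    (5,4)@(11, 9): e=[-15,18,39] → ·
  covered (5 px):
    · · · · · ·
    · █ █ · · ·
    · · █ · · ·
    · · · █ · ·
    · · · · █ ·
    · · · · · ·
    · · · · · ·

Final: 5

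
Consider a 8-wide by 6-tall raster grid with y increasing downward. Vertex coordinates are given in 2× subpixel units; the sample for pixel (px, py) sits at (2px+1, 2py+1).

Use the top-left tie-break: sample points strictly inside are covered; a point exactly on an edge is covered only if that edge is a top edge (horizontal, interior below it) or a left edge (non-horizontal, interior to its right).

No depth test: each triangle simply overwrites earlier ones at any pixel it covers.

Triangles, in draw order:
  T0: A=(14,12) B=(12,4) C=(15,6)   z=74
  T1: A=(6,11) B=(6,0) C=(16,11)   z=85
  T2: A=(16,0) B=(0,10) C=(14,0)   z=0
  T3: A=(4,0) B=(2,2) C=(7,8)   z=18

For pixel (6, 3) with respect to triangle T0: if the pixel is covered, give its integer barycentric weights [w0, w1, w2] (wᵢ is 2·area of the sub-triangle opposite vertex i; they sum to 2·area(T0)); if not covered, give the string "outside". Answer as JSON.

T0:
  2·area = 20
  edge (14, 12)→(12, 4): d=(-2,-8) top-left  bias=+0
  edge (12, 4)→(15, 6): d=(3,2) right/bottom  bias=-1
  edge (15, 6)→(14, 12): d=(-1,6) right/bottom  bias=-1
    (6,2)@(13, 5): e=[6,1,13] → #
    (7,2)@(15, 5): e=[22,-3,1] → ·
    (6,3)@(13, 7): e=[2,7,11] → #
    (7,3)@(15, 7): e=[18,3,-1] → ·
    (6,4)@(13, 9): e=[-2,13,9] → ·
  covered (2 px):
    · · · · · · · ·
    · · · · · · · ·
    · · · · · · # ·
    · · · · · · # ·
    · · · · · · · ·
    · · · · · · · ·
T1:
  2·area = 110
  edge (6, 11)→(6, 0): d=(0,-11) top-left  bias=+0
  edge (6, 0)→(16, 11): d=(10,11) right/bottom  bias=-1
  edge (16, 11)→(6, 11): d=(-10,0) right/bottom  bias=-1
    (3,1)@(7, 3): e=[11,19,80] → #
    (4,1)@(9, 3): e=[33,-3,80] → ·
    (3,2)@(7, 5): e=[11,39,60] → #
    (4,2)@(9, 5): e=[33,17,60] → #
    (5,2)@(11, 5): e=[55,-5,60] → ·
    (3,3)@(7, 7): e=[11,59,40] → #
    (5,3)@(11, 7): e=[55,15,40] → #
    (6,3)@(13, 7): e=[77,-7,40] → ·
    (3,4)@(7, 9): e=[11,79,20] → #
    (6,4)@(13, 9): e=[77,13,20] → #
    (7,4)@(15, 9): e=[99,-9,20] → ·
    (0,5)@(1, 11): e=[-55,165,0] → ·  [on edge]
    (1,5)@(3, 11): e=[-33,143,0] → ·  [on edge]
    (2,5)@(5, 11): e=[-11,121,0] → ·  [on edge]
    (3,5)@(7, 11): e=[11,99,0] → ·  [on edge]
    (4,5)@(9, 11): e=[33,77,0] → ·  [on edge]
    (5,5)@(11, 11): e=[55,55,0] → ·  [on edge]
    (6,5)@(13, 11): e=[77,33,0] → ·  [on edge]
    (7,5)@(15, 11): e=[99,11,0] → ·  [on edge]
  covered (10 px):
    · · · · · · · ·
    · · · # · · · ·
    · · · # # · · ·
    · · · # # # · ·
    · · · # # # # ·
    · · · · · · · ·
T2:
  2·area = 20
  edge (16, 0)→(0, 10): d=(-16,10) right/bottom  bias=-1
  edge (0, 10)→(14, 0): d=(14,-10) top-left  bias=+0
  edge (14, 0)→(16, 0): d=(2,0) top-left  bias=+0
    (6,0)@(13, 1): e=[14,4,2] → #
    (7,0)@(15, 1): e=[-6,24,2] → ·
    (5,1)@(11, 3): e=[2,12,6] → #
    (6,1)@(13, 3): e=[-18,32,6] → ·
    (3,2)@(7, 5): e=[10,0,10] → #  [on edge]
    (4,2)@(9, 5): e=[-10,20,10] → ·
    (5,2)@(11, 5): e=[-30,40,10] → ·
    (3,3)@(7, 7): e=[-22,28,14] → ·
  covered (3 px):
    · · · · · · # ·
    · · · · · # · ·
    · · · # · · · ·
    · · · · · · · ·
    · · · · · · · ·
    · · · · · · · ·
T3:
  2·area = 22  (B↔C swapped to make it positive)
  edge (4, 0)→(7, 8): d=(3,8) right/bottom  bias=-1
  edge (7, 8)→(2, 2): d=(-5,-6) top-left  bias=+0
  edge (2, 2)→(4, 0): d=(2,-2) top-left  bias=+0
    (1,0)@(3, 1): e=[11,11,0] → #  [on edge]
    (2,0)@(5, 1): e=[-5,23,4] → ·
    (0,1)@(1, 3): e=[33,-11,0] → ·  [on edge]
    (1,1)@(3, 3): e=[17,1,4] → #
    (2,1)@(5, 3): e=[1,13,8] → #
    (3,1)@(7, 3): e=[-15,25,12] → ·
    (1,2)@(3, 5): e=[23,-9,8] → ·
    (2,2)@(5, 5): e=[7,3,12] → #
    (3,2)@(7, 5): e=[-9,15,16] → ·
    (2,3)@(5, 7): e=[13,-7,16] → ·
  covered (4 px):
    · # · · · · · ·
    · # # · · · · ·
    · · # · · · · ·
    · · · · · · · ·
    · · · · · · · ·
    · · · · · · · ·

Answer: [7,11,2]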